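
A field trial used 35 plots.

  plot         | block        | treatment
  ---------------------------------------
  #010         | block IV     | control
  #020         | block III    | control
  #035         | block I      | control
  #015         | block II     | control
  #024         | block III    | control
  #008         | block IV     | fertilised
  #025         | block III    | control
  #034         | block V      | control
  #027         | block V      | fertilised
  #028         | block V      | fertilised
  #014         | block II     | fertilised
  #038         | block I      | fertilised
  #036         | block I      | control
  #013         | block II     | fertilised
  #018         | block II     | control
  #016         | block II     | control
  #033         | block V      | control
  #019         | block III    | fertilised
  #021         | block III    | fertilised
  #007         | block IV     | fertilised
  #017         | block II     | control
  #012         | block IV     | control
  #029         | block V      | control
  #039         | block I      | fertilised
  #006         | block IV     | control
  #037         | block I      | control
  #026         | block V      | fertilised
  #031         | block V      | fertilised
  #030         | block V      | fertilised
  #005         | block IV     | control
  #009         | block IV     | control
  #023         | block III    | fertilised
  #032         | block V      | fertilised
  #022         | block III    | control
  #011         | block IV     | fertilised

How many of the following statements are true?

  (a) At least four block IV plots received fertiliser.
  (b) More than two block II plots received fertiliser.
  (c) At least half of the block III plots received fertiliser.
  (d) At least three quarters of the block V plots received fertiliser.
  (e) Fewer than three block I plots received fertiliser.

1

(a) block IV: |A| = 8, |A ∩ B| = 3; needs |A ∩ B| ≥ 4 — false.
(b) block II: |A| = 6, |A ∩ B| = 2; needs |A ∩ B| > 2 — false.
(c) block III: |A| = 7, |A ∩ B| = 3; needs |A ∩ B| ≥ |A ∖ B| — false.
(d) block V: |A| = 9, |A ∩ B| = 6; needs |A ∩ B| / |A| ≥ 3/4 — false.
(e) block I: |A| = 5, |A ∩ B| = 2; needs |A ∩ B| < 3 — true.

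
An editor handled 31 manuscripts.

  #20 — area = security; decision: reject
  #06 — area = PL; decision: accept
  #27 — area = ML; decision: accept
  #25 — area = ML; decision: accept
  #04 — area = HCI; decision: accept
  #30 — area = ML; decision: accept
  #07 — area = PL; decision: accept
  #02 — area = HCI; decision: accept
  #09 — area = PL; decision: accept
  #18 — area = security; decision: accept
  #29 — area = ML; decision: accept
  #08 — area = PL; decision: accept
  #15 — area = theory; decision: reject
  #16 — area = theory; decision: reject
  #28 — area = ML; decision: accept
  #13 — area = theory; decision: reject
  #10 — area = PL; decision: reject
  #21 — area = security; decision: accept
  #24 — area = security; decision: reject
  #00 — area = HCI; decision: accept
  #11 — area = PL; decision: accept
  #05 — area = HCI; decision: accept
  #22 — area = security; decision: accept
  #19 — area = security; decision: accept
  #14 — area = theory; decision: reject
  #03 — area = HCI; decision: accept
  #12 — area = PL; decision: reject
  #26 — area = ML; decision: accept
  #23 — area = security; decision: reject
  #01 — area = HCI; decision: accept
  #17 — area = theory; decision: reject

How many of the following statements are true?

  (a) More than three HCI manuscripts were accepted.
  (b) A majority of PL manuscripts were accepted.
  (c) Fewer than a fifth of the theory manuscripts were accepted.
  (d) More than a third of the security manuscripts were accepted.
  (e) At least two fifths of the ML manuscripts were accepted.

(a) HCI: |A| = 6, |A ∩ B| = 6; needs |A ∩ B| > 3 — true.
(b) PL: |A| = 7, |A ∩ B| = 5; needs |A ∩ B| > |A ∖ B| — true.
(c) theory: |A| = 5, |A ∩ B| = 0; needs |A ∩ B| / |A| < 1/5 — true.
(d) security: |A| = 7, |A ∩ B| = 4; needs |A ∩ B| / |A| > 1/3 — true.
(e) ML: |A| = 6, |A ∩ B| = 6; needs |A ∩ B| / |A| ≥ 2/5 — true.

5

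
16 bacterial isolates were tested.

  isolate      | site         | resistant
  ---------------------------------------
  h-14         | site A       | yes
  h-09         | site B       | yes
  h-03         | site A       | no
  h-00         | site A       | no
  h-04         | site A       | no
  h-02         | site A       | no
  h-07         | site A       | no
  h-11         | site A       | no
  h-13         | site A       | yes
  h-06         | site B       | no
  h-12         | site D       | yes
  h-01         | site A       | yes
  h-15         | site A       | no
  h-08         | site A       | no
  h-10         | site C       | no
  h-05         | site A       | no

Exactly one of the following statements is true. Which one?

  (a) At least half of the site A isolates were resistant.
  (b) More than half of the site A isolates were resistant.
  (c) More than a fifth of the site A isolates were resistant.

(c)

|A| = 12, |A ∩ B| = 3, |A ∖ B| = 9.
(a) requires |A ∩ B| ≥ |A ∖ B|: false.
(b) requires |A ∩ B| > |A ∖ B|: false.
(c) requires |A ∩ B| / |A| > 1/5: true.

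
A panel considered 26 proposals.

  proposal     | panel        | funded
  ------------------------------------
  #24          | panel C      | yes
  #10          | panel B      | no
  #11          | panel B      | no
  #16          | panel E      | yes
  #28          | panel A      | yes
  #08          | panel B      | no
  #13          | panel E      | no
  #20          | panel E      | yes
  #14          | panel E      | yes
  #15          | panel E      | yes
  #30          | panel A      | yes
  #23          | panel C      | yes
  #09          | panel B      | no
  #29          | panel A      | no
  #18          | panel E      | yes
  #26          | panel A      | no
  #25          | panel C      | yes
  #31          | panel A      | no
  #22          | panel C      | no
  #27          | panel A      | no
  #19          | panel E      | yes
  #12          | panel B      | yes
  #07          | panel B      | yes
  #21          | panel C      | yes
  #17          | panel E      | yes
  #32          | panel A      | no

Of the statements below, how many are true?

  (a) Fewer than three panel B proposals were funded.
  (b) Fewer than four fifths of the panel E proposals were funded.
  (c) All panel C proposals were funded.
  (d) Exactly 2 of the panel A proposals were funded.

(a) panel B: |A| = 6, |A ∩ B| = 2; needs |A ∩ B| < 3 — true.
(b) panel E: |A| = 8, |A ∩ B| = 7; needs |A ∩ B| / |A| < 4/5 — false.
(c) panel C: |A| = 5, |A ∩ B| = 4; needs A ⊆ B, i.e. every element of A is in B (|A ∖ B| = 0) — false.
(d) panel A: |A| = 7, |A ∩ B| = 2; needs |A ∩ B| = 2 — true.

2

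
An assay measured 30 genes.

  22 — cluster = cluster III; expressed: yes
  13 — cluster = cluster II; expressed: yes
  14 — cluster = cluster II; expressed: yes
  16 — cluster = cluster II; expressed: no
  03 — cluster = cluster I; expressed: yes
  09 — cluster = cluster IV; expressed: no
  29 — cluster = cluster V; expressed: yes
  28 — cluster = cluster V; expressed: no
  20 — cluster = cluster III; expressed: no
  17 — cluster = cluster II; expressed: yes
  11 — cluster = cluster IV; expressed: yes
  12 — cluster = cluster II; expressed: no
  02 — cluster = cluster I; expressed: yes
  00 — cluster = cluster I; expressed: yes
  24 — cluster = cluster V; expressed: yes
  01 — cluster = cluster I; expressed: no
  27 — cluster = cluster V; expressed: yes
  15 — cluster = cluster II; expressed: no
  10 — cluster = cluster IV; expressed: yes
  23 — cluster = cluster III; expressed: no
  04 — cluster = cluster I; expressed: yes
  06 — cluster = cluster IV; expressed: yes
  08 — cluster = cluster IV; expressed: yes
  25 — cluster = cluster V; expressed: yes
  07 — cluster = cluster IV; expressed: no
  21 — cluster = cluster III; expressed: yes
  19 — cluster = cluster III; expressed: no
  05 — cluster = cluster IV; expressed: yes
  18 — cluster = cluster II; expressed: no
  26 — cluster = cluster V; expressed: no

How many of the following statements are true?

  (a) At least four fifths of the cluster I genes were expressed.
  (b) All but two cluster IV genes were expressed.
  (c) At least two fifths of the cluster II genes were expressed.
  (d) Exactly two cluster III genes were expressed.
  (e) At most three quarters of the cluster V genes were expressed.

(a) cluster I: |A| = 5, |A ∩ B| = 4; needs |A ∩ B| / |A| ≥ 4/5 — true.
(b) cluster IV: |A| = 7, |A ∩ B| = 5; needs |A ∖ B| = 2 — true.
(c) cluster II: |A| = 7, |A ∩ B| = 3; needs |A ∩ B| / |A| ≥ 2/5 — true.
(d) cluster III: |A| = 5, |A ∩ B| = 2; needs |A ∩ B| = 2 — true.
(e) cluster V: |A| = 6, |A ∩ B| = 4; needs |A ∩ B| / |A| ≤ 3/4 — true.

5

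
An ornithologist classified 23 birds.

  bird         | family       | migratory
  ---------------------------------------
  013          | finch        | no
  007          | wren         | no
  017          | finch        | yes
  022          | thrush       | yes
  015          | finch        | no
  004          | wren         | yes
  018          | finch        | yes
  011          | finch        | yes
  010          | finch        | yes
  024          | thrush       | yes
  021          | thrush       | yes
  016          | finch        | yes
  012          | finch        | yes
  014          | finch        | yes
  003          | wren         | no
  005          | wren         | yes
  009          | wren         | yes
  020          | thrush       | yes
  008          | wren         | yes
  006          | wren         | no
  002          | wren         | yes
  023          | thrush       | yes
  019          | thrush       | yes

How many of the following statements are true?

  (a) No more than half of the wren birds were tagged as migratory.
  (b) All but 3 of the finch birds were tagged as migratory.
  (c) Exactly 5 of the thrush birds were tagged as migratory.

0

(a) wren: |A| = 8, |A ∩ B| = 5; needs |A ∩ B| ≤ |A ∖ B| — false.
(b) finch: |A| = 9, |A ∩ B| = 7; needs |A ∖ B| = 3 — false.
(c) thrush: |A| = 6, |A ∩ B| = 6; needs |A ∩ B| = 5 — false.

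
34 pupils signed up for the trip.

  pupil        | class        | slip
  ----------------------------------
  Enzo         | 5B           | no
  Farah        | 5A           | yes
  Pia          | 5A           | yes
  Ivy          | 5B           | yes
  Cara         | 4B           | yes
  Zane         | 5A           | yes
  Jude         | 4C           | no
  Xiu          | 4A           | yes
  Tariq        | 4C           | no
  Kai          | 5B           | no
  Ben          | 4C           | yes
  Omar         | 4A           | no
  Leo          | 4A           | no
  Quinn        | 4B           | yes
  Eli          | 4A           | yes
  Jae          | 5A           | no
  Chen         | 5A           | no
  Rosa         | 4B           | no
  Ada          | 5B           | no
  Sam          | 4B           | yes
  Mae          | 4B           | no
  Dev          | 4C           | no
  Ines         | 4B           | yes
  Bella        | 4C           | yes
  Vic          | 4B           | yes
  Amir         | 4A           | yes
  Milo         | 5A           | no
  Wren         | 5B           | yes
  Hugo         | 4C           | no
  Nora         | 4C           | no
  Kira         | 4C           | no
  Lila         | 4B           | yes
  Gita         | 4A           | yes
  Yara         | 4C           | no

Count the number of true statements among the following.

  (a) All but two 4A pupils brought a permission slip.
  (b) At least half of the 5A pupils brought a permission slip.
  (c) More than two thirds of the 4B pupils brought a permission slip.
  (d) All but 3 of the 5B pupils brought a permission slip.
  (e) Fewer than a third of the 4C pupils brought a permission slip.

5

(a) 4A: |A| = 6, |A ∩ B| = 4; needs |A ∖ B| = 2 — true.
(b) 5A: |A| = 6, |A ∩ B| = 3; needs |A ∩ B| ≥ |A ∖ B| — true.
(c) 4B: |A| = 8, |A ∩ B| = 6; needs |A ∩ B| / |A| > 2/3 — true.
(d) 5B: |A| = 5, |A ∩ B| = 2; needs |A ∖ B| = 3 — true.
(e) 4C: |A| = 9, |A ∩ B| = 2; needs |A ∩ B| / |A| < 1/3 — true.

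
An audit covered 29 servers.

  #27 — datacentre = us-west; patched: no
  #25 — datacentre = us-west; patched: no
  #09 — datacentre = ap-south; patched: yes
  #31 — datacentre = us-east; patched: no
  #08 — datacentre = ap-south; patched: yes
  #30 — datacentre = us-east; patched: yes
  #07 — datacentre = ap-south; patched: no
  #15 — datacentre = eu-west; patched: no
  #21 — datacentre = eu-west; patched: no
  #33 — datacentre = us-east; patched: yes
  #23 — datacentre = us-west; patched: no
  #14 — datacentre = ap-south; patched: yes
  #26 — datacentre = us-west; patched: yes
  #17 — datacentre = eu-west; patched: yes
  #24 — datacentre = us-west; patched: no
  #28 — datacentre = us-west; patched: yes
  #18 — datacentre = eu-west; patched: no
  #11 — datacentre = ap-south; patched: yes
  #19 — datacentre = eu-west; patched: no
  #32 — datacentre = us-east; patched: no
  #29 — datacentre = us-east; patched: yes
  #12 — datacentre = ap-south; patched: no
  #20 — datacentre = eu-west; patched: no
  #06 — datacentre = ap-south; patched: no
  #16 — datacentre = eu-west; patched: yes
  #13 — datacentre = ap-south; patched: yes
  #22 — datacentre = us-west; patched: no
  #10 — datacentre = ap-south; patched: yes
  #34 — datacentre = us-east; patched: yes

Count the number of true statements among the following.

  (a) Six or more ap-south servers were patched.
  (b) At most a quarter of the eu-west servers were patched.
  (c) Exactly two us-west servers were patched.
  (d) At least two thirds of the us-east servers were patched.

3

(a) ap-south: |A| = 9, |A ∩ B| = 6; needs |A ∩ B| ≥ 6 — true.
(b) eu-west: |A| = 7, |A ∩ B| = 2; needs |A ∩ B| / |A| ≤ 1/4 — false.
(c) us-west: |A| = 7, |A ∩ B| = 2; needs |A ∩ B| = 2 — true.
(d) us-east: |A| = 6, |A ∩ B| = 4; needs |A ∩ B| / |A| ≥ 2/3 — true.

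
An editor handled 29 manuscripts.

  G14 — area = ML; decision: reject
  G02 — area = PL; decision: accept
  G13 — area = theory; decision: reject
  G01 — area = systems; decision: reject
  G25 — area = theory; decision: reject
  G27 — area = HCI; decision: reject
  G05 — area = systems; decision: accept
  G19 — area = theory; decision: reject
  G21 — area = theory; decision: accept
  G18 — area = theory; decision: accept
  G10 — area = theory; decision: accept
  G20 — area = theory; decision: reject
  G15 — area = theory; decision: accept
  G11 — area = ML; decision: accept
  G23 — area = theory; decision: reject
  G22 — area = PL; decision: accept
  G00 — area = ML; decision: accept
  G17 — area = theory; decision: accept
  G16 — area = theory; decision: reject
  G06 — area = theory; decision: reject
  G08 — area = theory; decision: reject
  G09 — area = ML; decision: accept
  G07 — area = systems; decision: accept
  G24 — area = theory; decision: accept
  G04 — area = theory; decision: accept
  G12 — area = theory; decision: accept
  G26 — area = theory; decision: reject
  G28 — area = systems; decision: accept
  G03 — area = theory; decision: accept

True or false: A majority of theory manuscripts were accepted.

False

'A majority of theory manuscripts were accepted' holds iff |A ∩ B| > |A ∖ B|.
|A| = 18, |A ∩ B| = 9, |A ∖ B| = 9.
9 = 9, so the statement is false.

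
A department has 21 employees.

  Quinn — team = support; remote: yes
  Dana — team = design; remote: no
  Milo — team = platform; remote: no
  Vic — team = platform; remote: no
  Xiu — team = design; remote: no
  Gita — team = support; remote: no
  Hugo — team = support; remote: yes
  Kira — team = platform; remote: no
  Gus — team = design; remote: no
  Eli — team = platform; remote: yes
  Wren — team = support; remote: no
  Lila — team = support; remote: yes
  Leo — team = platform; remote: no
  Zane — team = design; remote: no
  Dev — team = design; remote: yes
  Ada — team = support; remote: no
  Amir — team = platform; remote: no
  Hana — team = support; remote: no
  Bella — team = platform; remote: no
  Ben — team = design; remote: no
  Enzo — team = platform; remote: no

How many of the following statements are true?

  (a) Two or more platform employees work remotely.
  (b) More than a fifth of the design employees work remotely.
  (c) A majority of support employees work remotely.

0

(a) platform: |A| = 8, |A ∩ B| = 1; needs |A ∩ B| ≥ 2 — false.
(b) design: |A| = 6, |A ∩ B| = 1; needs |A ∩ B| / |A| > 1/5 — false.
(c) support: |A| = 7, |A ∩ B| = 3; needs |A ∩ B| > |A ∖ B| — false.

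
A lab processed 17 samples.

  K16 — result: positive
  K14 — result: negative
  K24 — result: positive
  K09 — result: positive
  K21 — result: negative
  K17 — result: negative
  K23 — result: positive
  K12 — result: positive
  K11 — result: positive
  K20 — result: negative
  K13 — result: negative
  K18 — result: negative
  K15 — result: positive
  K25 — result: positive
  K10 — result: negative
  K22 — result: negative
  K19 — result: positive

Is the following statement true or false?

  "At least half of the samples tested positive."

True

'At least half of the samples tested positive' holds iff |A ∩ B| ≥ |A ∖ B|.
|A| = 17, |A ∩ B| = 9, |A ∖ B| = 8.
9 > 8, so the statement is true.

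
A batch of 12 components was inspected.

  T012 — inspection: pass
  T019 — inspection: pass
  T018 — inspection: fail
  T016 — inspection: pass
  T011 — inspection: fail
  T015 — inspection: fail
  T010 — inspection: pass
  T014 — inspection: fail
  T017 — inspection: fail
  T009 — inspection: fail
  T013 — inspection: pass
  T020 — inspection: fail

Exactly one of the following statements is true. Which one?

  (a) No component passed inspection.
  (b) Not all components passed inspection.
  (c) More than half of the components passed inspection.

|A| = 12, |A ∩ B| = 5, |A ∖ B| = 7.
(a) requires A ∩ B = ∅ (|A ∩ B| = 0): false.
(b) requires A ⊄ B (|A ∖ B| ≥ 1): true.
(c) requires |A ∩ B| > |A ∖ B|: false.

(b)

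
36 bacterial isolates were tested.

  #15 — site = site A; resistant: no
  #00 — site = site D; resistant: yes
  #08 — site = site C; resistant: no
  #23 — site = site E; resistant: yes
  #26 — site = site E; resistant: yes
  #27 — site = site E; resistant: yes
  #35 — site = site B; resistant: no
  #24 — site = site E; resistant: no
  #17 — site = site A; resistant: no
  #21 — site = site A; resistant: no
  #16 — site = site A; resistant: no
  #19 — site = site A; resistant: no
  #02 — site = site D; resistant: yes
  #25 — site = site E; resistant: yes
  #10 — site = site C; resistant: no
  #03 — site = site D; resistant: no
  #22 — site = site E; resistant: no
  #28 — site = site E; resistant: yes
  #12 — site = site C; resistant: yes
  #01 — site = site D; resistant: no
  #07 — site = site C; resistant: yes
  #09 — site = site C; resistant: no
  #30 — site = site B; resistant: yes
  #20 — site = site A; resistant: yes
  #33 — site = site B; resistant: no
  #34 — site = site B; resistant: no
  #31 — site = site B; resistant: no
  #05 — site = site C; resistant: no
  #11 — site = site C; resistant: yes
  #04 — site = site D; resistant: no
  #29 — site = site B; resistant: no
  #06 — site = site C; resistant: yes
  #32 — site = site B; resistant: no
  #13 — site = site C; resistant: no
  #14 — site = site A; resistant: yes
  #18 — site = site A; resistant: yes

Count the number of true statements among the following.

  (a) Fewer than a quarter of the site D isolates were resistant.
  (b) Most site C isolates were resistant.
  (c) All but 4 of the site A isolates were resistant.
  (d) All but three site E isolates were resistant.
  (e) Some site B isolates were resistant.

(a) site D: |A| = 5, |A ∩ B| = 2; needs |A ∩ B| / |A| < 1/4 — false.
(b) site C: |A| = 9, |A ∩ B| = 4; needs |A ∩ B| > |A ∖ B| — false.
(c) site A: |A| = 8, |A ∩ B| = 3; needs |A ∖ B| = 4 — false.
(d) site E: |A| = 7, |A ∩ B| = 5; needs |A ∖ B| = 3 — false.
(e) site B: |A| = 7, |A ∩ B| = 1; needs A ∩ B ≠ ∅ (|A ∩ B| ≥ 1) — true.

1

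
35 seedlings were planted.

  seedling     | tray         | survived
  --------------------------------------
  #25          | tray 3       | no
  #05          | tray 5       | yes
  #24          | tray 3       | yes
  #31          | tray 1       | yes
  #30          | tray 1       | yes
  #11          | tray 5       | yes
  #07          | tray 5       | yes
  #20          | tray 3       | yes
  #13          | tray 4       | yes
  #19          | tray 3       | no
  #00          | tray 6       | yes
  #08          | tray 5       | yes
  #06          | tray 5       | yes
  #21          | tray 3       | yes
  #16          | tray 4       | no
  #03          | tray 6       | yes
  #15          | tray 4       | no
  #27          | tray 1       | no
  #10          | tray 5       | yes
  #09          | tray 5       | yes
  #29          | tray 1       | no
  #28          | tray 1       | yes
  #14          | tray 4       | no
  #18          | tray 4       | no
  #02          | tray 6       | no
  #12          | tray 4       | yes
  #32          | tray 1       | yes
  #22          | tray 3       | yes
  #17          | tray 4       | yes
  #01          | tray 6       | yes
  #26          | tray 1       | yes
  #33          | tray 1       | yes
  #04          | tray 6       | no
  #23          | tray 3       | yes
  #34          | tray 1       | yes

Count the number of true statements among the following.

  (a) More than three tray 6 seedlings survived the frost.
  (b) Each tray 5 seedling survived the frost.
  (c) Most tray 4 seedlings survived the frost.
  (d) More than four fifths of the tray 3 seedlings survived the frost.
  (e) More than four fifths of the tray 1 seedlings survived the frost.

1

(a) tray 6: |A| = 5, |A ∩ B| = 3; needs |A ∩ B| > 3 — false.
(b) tray 5: |A| = 7, |A ∩ B| = 7; needs A ⊆ B, i.e. every element of A is in B (|A ∖ B| = 0) — true.
(c) tray 4: |A| = 7, |A ∩ B| = 3; needs |A ∩ B| > |A ∖ B| — false.
(d) tray 3: |A| = 7, |A ∩ B| = 5; needs |A ∩ B| / |A| > 4/5 — false.
(e) tray 1: |A| = 9, |A ∩ B| = 7; needs |A ∩ B| / |A| > 4/5 — false.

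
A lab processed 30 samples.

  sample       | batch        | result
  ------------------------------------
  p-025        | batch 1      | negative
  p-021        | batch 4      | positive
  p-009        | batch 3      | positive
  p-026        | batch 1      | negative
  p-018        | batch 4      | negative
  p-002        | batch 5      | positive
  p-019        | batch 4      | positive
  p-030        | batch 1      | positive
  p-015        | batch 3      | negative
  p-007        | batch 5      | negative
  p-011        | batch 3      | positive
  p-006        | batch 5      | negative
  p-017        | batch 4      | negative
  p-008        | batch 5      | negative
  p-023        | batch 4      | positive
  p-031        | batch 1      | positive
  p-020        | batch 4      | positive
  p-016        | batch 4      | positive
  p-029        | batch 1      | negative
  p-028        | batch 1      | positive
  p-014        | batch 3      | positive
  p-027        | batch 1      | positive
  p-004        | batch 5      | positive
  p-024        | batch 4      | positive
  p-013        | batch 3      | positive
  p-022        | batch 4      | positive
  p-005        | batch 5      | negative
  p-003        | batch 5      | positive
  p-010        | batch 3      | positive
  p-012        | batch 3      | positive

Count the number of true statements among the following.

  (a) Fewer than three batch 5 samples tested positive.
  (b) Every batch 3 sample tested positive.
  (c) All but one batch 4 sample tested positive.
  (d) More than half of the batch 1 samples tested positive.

(a) batch 5: |A| = 7, |A ∩ B| = 3; needs |A ∩ B| < 3 — false.
(b) batch 3: |A| = 7, |A ∩ B| = 6; needs A ⊆ B, i.e. every element of A is in B (|A ∖ B| = 0) — false.
(c) batch 4: |A| = 9, |A ∩ B| = 7; needs |A ∖ B| = 1 — false.
(d) batch 1: |A| = 7, |A ∩ B| = 4; needs |A ∩ B| > |A ∖ B| — true.

1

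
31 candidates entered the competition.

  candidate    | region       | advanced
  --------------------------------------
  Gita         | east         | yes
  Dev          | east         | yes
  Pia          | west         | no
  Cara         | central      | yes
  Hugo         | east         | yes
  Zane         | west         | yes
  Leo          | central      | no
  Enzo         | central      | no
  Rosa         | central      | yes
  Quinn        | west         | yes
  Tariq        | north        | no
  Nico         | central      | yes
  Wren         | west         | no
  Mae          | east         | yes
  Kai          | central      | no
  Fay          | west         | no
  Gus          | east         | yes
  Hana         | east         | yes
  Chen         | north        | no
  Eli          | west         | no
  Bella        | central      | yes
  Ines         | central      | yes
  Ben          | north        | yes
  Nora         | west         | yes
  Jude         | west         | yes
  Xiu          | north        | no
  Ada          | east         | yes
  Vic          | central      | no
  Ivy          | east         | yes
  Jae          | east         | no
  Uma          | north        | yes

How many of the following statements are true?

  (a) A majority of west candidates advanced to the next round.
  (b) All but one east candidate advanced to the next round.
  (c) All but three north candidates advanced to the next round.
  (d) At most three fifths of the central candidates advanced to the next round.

(a) west: |A| = 8, |A ∩ B| = 4; needs |A ∩ B| > |A ∖ B| — false.
(b) east: |A| = 9, |A ∩ B| = 8; needs |A ∖ B| = 1 — true.
(c) north: |A| = 5, |A ∩ B| = 2; needs |A ∖ B| = 3 — true.
(d) central: |A| = 9, |A ∩ B| = 5; needs |A ∩ B| / |A| ≤ 3/5 — true.

3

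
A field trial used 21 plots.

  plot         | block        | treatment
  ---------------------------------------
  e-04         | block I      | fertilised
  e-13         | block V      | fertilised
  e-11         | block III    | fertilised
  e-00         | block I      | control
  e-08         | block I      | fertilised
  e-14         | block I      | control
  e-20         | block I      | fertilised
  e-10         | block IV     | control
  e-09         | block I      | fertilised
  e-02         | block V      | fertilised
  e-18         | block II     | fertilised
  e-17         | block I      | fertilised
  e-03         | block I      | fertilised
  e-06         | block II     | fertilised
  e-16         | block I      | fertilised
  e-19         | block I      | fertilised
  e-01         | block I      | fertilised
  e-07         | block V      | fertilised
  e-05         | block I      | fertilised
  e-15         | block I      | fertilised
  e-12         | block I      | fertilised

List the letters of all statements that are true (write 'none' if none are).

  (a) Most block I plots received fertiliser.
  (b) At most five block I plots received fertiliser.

(a)

|A| = 14, |A ∩ B| = 12, |A ∖ B| = 2.
(a) |A ∩ B| > |A ∖ B|: holds.
(b) |A ∩ B| ≤ 5: fails.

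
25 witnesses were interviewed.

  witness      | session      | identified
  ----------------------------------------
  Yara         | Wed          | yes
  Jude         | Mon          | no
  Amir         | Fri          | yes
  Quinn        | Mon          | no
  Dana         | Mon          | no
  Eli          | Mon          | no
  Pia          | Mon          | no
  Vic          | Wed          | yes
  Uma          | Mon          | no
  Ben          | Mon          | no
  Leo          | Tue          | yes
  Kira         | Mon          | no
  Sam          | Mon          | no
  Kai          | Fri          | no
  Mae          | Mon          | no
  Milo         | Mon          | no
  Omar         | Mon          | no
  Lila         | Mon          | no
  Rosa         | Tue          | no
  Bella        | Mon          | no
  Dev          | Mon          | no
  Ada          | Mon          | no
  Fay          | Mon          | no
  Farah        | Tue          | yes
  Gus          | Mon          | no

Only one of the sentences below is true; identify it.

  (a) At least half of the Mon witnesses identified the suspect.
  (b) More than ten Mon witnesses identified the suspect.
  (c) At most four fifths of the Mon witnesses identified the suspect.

|A| = 18, |A ∩ B| = 0, |A ∖ B| = 18.
(a) requires |A ∩ B| ≥ |A ∖ B|: false.
(b) requires |A ∩ B| > 10: false.
(c) requires |A ∩ B| / |A| ≤ 4/5: true.

(c)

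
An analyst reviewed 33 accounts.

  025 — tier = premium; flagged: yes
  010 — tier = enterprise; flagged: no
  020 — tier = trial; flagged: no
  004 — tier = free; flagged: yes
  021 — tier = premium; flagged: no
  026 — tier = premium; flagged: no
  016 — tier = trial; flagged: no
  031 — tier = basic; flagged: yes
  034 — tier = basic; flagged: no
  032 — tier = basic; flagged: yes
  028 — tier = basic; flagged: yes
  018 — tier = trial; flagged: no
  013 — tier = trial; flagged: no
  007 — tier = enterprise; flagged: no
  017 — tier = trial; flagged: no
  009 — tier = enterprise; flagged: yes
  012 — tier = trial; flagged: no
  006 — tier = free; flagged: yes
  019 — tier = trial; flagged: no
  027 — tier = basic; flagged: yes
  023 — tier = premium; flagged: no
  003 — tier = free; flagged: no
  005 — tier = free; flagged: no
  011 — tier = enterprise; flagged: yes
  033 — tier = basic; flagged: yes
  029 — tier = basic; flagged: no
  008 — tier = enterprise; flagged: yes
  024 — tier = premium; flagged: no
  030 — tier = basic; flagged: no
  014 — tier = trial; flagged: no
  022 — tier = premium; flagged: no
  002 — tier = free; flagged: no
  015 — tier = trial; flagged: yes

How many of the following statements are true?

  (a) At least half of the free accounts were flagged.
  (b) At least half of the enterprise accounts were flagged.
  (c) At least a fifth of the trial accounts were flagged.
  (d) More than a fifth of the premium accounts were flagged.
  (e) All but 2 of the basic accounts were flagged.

1

(a) free: |A| = 5, |A ∩ B| = 2; needs |A ∩ B| ≥ |A ∖ B| — false.
(b) enterprise: |A| = 5, |A ∩ B| = 3; needs |A ∩ B| ≥ |A ∖ B| — true.
(c) trial: |A| = 9, |A ∩ B| = 1; needs |A ∩ B| / |A| ≥ 1/5 — false.
(d) premium: |A| = 6, |A ∩ B| = 1; needs |A ∩ B| / |A| > 1/5 — false.
(e) basic: |A| = 8, |A ∩ B| = 5; needs |A ∖ B| = 2 — false.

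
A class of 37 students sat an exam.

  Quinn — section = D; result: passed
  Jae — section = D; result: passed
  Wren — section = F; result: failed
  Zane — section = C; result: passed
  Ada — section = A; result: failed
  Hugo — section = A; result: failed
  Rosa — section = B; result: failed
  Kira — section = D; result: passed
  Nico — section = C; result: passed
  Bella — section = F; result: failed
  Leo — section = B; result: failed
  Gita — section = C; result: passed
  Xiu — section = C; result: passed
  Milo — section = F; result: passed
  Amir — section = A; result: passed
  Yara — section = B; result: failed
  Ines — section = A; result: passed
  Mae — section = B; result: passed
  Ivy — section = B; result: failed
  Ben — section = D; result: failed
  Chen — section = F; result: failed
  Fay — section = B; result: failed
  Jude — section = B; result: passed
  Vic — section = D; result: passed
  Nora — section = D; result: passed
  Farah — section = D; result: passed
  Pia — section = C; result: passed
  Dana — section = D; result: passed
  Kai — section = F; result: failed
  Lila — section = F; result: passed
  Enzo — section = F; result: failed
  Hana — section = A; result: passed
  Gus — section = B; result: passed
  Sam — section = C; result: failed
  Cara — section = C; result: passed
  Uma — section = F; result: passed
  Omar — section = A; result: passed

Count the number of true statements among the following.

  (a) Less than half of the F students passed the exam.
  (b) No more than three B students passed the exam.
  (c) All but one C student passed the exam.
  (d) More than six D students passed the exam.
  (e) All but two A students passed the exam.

(a) F: |A| = 8, |A ∩ B| = 3; needs |A ∩ B| < |A ∖ B| — true.
(b) B: |A| = 8, |A ∩ B| = 3; needs |A ∩ B| ≤ 3 — true.
(c) C: |A| = 7, |A ∩ B| = 6; needs |A ∖ B| = 1 — true.
(d) D: |A| = 8, |A ∩ B| = 7; needs |A ∩ B| > 6 — true.
(e) A: |A| = 6, |A ∩ B| = 4; needs |A ∖ B| = 2 — true.

5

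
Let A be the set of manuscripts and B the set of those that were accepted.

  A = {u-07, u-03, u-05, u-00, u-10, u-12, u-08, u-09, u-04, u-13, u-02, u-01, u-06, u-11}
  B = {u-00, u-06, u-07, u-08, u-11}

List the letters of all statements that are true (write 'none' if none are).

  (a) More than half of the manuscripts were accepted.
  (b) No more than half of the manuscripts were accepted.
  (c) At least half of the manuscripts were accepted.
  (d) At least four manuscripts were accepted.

(b), (d)

|A| = 14, |A ∩ B| = 5, |A ∖ B| = 9.
(a) |A ∩ B| > |A ∖ B|: fails.
(b) |A ∩ B| ≤ |A ∖ B|: holds.
(c) |A ∩ B| ≥ |A ∖ B|: fails.
(d) |A ∩ B| ≥ 4: holds.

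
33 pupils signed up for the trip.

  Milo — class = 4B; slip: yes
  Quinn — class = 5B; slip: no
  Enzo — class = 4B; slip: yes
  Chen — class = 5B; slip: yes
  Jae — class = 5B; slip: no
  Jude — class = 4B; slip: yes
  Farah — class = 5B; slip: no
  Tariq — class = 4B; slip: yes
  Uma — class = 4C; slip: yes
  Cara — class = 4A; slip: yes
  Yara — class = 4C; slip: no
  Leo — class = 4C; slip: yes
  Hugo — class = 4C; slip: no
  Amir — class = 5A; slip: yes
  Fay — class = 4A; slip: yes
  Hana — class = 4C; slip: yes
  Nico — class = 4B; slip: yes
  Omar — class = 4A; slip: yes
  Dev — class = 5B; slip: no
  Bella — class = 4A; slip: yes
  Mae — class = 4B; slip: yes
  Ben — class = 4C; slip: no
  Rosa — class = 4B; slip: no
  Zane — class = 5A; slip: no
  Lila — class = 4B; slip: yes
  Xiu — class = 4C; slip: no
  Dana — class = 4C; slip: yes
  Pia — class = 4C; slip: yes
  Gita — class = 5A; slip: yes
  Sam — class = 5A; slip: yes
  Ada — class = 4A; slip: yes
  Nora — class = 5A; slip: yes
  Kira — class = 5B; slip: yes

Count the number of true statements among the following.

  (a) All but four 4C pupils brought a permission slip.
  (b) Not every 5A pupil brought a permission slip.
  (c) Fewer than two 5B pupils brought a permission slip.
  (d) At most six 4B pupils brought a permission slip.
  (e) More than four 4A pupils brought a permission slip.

(a) 4C: |A| = 9, |A ∩ B| = 5; needs |A ∖ B| = 4 — true.
(b) 5A: |A| = 5, |A ∩ B| = 4; needs A ⊄ B (|A ∖ B| ≥ 1) — true.
(c) 5B: |A| = 6, |A ∩ B| = 2; needs |A ∩ B| < 2 — false.
(d) 4B: |A| = 8, |A ∩ B| = 7; needs |A ∩ B| ≤ 6 — false.
(e) 4A: |A| = 5, |A ∩ B| = 5; needs |A ∩ B| > 4 — true.

3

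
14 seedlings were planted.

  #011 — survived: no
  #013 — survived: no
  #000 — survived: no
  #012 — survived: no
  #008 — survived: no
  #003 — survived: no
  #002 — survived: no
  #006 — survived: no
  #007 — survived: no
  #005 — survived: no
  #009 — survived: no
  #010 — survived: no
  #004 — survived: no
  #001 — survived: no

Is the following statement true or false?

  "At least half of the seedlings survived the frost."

The determiner here denotes the relation: |A ∩ B| ≥ |A ∖ B|.
A (the restrictor) = {#011, #013, #000, #012, #008, #003, #002, #006, #007, #005, #009, #010, #004, #001}, |A| = 14.
A ∩ B = {}, so |A ∩ B| = 0.
A ∖ B = {#011, #013, #000, #012, #008, #003, #002, #006, #007, #005, #009, #010, #004, #001}, so |A ∖ B| = 14.
0 < 14, so the statement is false.

False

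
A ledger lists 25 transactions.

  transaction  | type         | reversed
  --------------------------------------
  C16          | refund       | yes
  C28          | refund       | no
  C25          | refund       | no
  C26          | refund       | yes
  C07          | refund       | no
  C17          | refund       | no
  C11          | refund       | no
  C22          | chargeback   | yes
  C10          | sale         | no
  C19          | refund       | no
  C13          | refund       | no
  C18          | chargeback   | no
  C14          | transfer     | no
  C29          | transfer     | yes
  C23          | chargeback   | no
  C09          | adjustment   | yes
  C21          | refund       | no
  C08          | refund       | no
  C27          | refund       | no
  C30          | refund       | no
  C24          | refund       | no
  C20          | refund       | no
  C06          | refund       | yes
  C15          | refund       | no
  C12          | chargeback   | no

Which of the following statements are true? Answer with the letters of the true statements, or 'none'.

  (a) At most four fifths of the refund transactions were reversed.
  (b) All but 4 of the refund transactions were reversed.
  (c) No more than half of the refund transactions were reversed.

|A| = 17, |A ∩ B| = 3, |A ∖ B| = 14.
(a) |A ∩ B| / |A| ≤ 4/5: holds.
(b) |A ∖ B| = 4: fails.
(c) |A ∩ B| ≤ |A ∖ B|: holds.

(a), (c)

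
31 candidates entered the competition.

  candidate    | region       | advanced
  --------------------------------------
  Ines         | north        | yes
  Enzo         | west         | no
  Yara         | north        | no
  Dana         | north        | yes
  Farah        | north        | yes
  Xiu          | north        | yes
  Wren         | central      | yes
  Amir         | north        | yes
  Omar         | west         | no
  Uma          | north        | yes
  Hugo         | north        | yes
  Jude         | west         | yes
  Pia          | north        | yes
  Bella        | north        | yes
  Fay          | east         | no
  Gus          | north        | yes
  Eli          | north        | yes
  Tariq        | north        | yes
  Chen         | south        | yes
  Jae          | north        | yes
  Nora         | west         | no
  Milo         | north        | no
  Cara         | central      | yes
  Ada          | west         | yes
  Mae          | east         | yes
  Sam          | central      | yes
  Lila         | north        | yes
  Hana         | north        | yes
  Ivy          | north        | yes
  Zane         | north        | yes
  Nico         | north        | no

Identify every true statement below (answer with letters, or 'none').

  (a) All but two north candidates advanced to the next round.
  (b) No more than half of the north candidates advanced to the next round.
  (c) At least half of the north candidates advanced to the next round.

|A| = 20, |A ∩ B| = 17, |A ∖ B| = 3.
(a) |A ∖ B| = 2: fails.
(b) |A ∩ B| ≤ |A ∖ B|: fails.
(c) |A ∩ B| ≥ |A ∖ B|: holds.

(c)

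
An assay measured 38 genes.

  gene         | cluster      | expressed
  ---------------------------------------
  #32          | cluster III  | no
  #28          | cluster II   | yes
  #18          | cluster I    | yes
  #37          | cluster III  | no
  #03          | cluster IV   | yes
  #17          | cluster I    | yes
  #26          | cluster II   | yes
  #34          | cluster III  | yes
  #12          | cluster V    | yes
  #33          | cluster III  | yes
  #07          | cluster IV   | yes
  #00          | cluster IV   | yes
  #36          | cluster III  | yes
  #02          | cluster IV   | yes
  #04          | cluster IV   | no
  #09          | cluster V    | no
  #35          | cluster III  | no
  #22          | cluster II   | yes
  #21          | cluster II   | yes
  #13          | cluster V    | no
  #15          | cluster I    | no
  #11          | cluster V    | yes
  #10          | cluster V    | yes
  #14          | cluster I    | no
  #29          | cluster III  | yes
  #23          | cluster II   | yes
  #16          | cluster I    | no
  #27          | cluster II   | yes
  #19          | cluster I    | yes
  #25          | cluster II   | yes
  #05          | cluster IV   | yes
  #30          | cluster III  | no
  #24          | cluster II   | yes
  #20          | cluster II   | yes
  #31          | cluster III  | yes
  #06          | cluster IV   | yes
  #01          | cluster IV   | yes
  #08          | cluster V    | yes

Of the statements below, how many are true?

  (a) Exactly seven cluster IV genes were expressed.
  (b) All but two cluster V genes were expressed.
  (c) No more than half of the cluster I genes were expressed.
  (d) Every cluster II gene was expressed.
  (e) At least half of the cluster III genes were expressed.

5

(a) cluster IV: |A| = 8, |A ∩ B| = 7; needs |A ∩ B| = 7 — true.
(b) cluster V: |A| = 6, |A ∩ B| = 4; needs |A ∖ B| = 2 — true.
(c) cluster I: |A| = 6, |A ∩ B| = 3; needs |A ∩ B| ≤ |A ∖ B| — true.
(d) cluster II: |A| = 9, |A ∩ B| = 9; needs A ⊆ B, i.e. every element of A is in B (|A ∖ B| = 0) — true.
(e) cluster III: |A| = 9, |A ∩ B| = 5; needs |A ∩ B| ≥ |A ∖ B| — true.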